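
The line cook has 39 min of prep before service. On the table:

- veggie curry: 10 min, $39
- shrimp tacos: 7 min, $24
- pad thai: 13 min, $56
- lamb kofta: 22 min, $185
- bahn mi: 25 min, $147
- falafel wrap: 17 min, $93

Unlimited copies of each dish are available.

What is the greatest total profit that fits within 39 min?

278

Density check — lamb kofta 8.41, bahn mi 5.88, falafel wrap 5.47, pad thai 4.31 are the best per min.
The ratio ordering already packs tightly: lamb kofta + falafel wrap, 39 min, 278.
Every other selection either busts 39 min or fails to beat 278.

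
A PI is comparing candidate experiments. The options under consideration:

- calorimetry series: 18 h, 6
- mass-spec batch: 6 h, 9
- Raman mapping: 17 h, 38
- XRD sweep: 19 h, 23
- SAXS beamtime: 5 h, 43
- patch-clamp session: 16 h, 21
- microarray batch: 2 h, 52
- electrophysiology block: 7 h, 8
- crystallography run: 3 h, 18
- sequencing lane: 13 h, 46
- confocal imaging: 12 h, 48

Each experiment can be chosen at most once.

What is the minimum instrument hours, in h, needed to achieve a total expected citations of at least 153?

22

Need the lightest bundle worth ≥ 153.
Taking SAXS beamtime + microarray batch + crystallography run + confocal imaging gives 161 (≥ 153) for 22 h.
Any bundle with less than 22 h falls short of 153.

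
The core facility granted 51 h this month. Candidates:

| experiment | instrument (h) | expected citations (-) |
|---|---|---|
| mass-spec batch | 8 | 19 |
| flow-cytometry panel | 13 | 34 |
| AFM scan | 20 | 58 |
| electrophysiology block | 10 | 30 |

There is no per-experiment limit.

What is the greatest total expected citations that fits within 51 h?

Best packing: 5×electrophysiology block — 50 h, 150 total.
Every other selection either busts 51 h or fails to beat 150.

150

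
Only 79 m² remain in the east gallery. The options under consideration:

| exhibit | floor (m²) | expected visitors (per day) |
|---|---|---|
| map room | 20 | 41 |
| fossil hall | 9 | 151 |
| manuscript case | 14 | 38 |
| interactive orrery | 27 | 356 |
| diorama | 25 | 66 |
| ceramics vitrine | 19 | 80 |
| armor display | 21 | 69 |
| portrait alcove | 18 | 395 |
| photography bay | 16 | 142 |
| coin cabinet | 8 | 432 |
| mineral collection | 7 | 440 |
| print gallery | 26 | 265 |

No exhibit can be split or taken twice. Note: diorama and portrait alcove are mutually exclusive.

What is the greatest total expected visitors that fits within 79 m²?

Ranking by ratio (expected visitors/m²): mineral collection 62.86, coin cabinet 54.00, portrait alcove 21.94.
Taking fossil hall + interactive orrery + portrait alcove + coin cabinet + mineral collection: 69 m² used, 1774 in expected visitors.

1774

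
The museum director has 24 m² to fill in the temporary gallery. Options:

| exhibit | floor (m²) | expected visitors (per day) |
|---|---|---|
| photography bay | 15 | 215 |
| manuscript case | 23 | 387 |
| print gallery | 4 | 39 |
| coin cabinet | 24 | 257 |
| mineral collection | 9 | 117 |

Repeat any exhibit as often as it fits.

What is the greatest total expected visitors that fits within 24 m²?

387

The ratio ordering already packs tightly: manuscript case, 23 m², 387.
That's the maximum — no swap from here does better than 387.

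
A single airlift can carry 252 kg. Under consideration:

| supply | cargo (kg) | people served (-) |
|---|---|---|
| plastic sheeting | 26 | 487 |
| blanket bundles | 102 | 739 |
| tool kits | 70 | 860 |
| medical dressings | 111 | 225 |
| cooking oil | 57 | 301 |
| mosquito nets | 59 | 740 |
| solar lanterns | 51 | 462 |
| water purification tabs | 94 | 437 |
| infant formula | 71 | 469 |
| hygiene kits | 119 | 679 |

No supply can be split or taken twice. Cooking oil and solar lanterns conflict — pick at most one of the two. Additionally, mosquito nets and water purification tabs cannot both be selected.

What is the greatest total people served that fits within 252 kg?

2556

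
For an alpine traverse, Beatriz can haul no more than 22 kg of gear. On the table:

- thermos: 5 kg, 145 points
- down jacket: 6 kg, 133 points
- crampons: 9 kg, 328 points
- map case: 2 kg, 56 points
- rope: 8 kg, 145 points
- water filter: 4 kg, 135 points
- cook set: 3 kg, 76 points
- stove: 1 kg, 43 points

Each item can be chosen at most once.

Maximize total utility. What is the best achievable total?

727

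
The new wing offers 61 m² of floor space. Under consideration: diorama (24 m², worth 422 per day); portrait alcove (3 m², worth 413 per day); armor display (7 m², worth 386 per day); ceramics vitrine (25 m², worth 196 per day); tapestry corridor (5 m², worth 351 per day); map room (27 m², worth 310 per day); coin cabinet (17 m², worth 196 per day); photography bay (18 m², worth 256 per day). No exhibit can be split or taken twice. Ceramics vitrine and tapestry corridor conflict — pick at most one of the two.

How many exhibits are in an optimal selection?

Optimal total is 1828.
One optimal bundle: diorama + portrait alcove + armor display + tapestry corridor + photography bay (57 m²).
Any selection reaching 1828 contains exactly 5 exhibits.

5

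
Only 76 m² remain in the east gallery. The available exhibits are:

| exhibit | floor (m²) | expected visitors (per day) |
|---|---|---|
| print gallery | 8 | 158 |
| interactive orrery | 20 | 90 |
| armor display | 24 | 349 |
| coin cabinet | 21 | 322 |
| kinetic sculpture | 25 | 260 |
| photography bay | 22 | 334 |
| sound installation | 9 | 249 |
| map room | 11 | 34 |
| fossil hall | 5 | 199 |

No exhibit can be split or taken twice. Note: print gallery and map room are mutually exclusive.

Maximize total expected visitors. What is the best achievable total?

1289

Density check — fossil hall 39.80, sound installation 27.67, print gallery 19.75 are the best per m².
Print gallery + armor display + photography bay + sound installation + fossil hall uses 68 of the 76 m² and totals 1289.
Every other selection either busts 76 m² or breaks a pairing rule or fails to beat 1289.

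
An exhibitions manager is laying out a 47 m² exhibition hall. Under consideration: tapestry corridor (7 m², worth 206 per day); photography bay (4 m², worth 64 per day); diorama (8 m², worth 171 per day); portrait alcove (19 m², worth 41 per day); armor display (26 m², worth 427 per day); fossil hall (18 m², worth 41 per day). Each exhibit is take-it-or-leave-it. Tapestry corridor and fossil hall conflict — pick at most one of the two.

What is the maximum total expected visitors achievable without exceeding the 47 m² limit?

Best packing: tapestry corridor + photography bay + diorama + armor display — 45 m², 868 total.
No other feasible combination exceeds 868.

868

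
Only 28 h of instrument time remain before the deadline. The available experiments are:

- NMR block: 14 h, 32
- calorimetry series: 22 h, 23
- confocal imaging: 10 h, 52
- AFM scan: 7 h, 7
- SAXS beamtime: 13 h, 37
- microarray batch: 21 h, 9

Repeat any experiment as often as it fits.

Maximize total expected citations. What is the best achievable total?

Density check — confocal imaging 5.20, SAXS beamtime 2.85, NMR block 2.29 are the best per h.
The ratio ordering already packs tightly: 2×confocal imaging + AFM scan, 27 h, 111.

111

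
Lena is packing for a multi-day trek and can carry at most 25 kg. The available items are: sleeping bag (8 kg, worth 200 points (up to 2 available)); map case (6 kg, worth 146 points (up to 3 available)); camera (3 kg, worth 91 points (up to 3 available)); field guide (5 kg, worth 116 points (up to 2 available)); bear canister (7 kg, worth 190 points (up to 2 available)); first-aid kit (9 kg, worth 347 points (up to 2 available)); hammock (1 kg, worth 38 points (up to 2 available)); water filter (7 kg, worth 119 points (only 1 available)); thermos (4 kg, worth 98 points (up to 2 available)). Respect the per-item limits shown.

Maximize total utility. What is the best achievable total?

914

Ranking by ratio (utility/kg): first-aid kit 38.56, hammock 38.00, camera 30.33.
A density-first pass picks camera + 2×first-aid kit + 2×hammock — 861 at 23 kg.
The 1 kg tied up in hammock is better spent on camera — total rises to 914 (25 kg).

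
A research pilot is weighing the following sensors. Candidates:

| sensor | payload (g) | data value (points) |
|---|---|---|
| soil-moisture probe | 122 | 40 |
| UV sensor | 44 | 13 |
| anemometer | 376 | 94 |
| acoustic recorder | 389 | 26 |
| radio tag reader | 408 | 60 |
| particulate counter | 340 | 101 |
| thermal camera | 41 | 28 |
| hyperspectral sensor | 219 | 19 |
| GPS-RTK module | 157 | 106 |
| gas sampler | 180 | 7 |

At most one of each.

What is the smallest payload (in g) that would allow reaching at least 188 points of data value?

497

Minimise g subject to total data value ≥ 188.
particulate counter + GPS-RTK module reaches 207 using 497 g.
No combination under 497 g hits 188.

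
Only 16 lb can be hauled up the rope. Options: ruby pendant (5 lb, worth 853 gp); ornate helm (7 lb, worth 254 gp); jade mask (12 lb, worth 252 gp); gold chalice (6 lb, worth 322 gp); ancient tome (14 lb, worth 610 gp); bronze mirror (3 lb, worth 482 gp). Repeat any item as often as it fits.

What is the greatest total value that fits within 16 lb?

2670

A density-first pass picks 3×ruby pendant — 2559 at 15 lb.
Replace ruby pendant with 2×bronze mirror: the trade gains 111 net, giving 2670 at 16 lb.
That's the maximum — no swap from here does better than 2670.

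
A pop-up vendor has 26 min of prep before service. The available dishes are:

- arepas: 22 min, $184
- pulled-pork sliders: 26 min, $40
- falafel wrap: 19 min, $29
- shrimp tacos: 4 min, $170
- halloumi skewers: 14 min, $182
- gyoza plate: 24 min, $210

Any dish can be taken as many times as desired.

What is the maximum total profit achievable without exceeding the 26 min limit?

1020

By profit per min: shrimp tacos 42.50, halloumi skewers 13.00, gyoza plate 8.75 lead.
Taking 6×shrimp tacos: 24 min used, 1020 in profit.
Every other selection either busts 26 min or fails to beat 1020.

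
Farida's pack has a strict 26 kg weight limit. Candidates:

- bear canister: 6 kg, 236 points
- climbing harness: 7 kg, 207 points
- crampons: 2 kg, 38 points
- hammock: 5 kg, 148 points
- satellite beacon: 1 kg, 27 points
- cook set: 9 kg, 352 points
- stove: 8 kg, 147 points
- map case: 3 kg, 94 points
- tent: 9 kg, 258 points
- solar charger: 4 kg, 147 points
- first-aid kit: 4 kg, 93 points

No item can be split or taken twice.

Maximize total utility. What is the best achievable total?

Ranking by ratio (utility/kg): bear canister 39.33, cook set 39.11, solar charger 36.75.
Greedy by ratio would take bear canister + crampons + satellite beacon + cook set + map case + solar charger: 25 kg used, total 894.
Replace crampons and satellite beacon and map case with climbing harness: the trade gains 48 net, giving 942 at 26 kg.

942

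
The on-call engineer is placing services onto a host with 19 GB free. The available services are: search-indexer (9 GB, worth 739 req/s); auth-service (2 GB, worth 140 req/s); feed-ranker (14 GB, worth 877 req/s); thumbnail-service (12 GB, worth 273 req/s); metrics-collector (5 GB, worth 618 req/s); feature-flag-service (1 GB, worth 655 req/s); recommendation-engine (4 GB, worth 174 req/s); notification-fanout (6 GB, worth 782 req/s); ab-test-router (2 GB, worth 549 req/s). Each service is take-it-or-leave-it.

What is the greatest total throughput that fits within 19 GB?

A density-first pass picks auth-service + metrics-collector + feature-flag-service + notification-fanout + ab-test-router — 2744 at 16 GB.
Dropping auth-service frees 2 GB; slotting in recommendation-engine (4 GB) lifts the total to 2778 at 18 GB.
The closest alternative, auth-service + metrics-collector + feature-flag-service + notification-fanout + ab-test-router, reaches only 2744.

2778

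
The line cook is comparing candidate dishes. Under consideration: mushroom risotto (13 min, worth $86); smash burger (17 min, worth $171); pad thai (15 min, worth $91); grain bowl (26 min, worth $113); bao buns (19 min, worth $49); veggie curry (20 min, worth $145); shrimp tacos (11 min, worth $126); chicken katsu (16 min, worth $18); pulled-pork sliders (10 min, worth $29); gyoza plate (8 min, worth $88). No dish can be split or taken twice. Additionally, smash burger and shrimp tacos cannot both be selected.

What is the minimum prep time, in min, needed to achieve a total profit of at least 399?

Minimise min subject to total profit ≥ 399.
smash burger + veggie curry + gyoza plate: 404 profit at 45 min.
Any bundle with less than 45 min falls short of 399.

45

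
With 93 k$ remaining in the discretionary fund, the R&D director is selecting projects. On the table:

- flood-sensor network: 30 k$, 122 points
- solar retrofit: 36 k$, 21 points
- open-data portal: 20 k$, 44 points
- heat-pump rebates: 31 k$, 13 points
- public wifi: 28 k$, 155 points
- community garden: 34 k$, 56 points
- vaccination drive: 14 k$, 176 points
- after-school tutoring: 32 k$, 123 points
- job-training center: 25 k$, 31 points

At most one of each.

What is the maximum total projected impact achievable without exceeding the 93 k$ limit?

497

Ranking by ratio (projected impact/k$): vaccination drive 12.57, public wifi 5.54, flood-sensor network 4.07.
The ratio ordering already packs tightly: flood-sensor network + open-data portal + public wifi + vaccination drive, 92 k$, 497.
No other feasible combination exceeds 497.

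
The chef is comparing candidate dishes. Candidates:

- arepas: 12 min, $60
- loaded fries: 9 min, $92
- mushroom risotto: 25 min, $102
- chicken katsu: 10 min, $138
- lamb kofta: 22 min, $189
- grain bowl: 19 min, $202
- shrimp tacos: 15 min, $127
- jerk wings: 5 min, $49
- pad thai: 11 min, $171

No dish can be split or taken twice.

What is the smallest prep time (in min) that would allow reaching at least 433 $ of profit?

35

Need the lightest bundle worth ≥ 433.
loaded fries + chicken katsu + jerk wings + pad thai reaches 450 using 35 min.
Below 35 min the best achievable stays under 433.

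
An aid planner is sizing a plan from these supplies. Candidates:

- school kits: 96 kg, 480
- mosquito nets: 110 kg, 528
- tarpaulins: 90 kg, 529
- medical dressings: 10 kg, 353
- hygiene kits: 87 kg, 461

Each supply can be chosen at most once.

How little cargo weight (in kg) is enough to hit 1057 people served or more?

Need the lightest bundle worth ≥ 1057.
Taking tarpaulins + medical dressings + hygiene kits gives 1343 (≥ 1057) for 187 kg.
Any bundle with less than 187 kg falls short of 1057.

187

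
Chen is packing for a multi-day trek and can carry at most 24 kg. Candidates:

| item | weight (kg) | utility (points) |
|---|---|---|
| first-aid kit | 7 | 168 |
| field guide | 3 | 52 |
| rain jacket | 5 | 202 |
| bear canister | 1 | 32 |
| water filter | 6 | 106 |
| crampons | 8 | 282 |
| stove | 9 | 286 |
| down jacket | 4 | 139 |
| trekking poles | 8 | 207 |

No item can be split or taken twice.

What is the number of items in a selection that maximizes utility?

Optimal total is 802.
For example rain jacket + bear canister + crampons + stove achieves it, using 23 kg.
Every optimal selection uses 4 items.

4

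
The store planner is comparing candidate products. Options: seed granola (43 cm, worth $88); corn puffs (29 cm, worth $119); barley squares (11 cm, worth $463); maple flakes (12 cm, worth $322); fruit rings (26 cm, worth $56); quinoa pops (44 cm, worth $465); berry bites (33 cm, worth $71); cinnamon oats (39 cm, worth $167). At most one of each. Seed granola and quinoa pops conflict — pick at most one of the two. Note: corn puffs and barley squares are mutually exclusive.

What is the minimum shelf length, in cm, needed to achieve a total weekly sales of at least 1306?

Look for the lowest-shelf combination reaching 1306.
Taking barley squares + maple flakes + fruit rings + quinoa pops gives 1306 (≥ 1306) for 93 cm.
No combination under 93 cm hits 1306.

93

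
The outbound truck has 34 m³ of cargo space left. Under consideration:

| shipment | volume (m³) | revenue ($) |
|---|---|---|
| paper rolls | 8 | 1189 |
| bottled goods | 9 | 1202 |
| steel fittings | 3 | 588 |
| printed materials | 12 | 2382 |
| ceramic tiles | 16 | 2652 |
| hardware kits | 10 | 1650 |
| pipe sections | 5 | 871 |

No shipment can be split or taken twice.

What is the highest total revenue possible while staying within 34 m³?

Greedy by ratio would take steel fittings + printed materials + hardware kits + pipe sections: 30 m³ used, total 5491.
Dropping steel fittings and hardware kits frees 13 m³; slotting in ceramic tiles (16 m³) lifts the total to 5905 at 33 m³.
The spare 1 m³ is too small for any remaining shipment, and no exchange beats 5905.

5905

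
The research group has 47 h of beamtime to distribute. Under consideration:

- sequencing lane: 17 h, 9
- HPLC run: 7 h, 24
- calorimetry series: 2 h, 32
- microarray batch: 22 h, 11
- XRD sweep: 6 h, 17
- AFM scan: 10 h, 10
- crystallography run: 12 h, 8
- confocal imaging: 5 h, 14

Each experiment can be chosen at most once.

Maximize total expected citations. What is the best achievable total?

The ratio heuristic lands on HPLC run + calorimetry series + XRD sweep + AFM scan + crystallography run + confocal imaging (105) but leaves 5 h idle.
Dropping crystallography run frees 12 h; slotting in sequencing lane (17 h) lifts the total to 106 at 47 h.
Next best is HPLC run + calorimetry series + XRD sweep + AFM scan + crystallography run + confocal imaging at 105 (42 h) — short by 1.

106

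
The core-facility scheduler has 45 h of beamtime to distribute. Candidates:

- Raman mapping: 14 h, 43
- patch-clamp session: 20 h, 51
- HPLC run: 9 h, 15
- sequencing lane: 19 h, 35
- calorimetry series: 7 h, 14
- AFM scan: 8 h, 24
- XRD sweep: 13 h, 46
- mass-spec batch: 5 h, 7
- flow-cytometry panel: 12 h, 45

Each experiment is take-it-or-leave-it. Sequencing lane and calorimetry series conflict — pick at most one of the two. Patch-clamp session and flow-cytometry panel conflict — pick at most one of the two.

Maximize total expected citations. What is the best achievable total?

Raman mapping + XRD sweep + mass-spec batch + flow-cytometry panel uses 44 of the 45 h and totals 141.

141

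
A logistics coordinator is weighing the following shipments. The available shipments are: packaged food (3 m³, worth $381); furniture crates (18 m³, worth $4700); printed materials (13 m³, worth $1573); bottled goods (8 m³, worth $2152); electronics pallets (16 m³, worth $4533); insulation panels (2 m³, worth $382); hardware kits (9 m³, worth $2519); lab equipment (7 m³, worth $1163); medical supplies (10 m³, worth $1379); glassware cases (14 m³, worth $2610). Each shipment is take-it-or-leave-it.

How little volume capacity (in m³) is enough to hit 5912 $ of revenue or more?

24

Look for the lowest-volume combination reaching 5912.
Taking bottled goods + electronics pallets gives 6685 (≥ 5912) for 24 m³.
Below 24 m³ the best achievable stays under 5912.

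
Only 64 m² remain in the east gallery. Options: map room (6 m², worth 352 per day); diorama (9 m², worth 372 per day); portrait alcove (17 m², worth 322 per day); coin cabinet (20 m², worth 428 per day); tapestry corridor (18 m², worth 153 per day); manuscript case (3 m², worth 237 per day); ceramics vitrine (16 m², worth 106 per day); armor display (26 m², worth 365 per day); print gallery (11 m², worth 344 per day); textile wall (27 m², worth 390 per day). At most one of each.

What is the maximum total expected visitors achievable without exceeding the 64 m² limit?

A density-first pass picks map room + diorama + coin cabinet + manuscript case + print gallery — 1733 at 49 m².
Replace manuscript case with portrait alcove: the trade gains 85 net, giving 1818 at 63 m².
The spare 1 m² is too small for any remaining exhibit, and no exchange beats 1818.

1818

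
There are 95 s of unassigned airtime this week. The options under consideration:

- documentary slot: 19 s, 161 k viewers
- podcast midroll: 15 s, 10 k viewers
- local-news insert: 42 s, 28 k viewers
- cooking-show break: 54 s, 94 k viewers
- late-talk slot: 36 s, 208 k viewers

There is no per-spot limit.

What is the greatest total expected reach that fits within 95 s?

805

By expected reach per s: documentary slot 8.47, late-talk slot 5.78, cooking-show break 1.74 lead.
Best packing: 5×documentary slot — 95 s, 805 total.
Every other selection either busts 95 s or fails to beat 805.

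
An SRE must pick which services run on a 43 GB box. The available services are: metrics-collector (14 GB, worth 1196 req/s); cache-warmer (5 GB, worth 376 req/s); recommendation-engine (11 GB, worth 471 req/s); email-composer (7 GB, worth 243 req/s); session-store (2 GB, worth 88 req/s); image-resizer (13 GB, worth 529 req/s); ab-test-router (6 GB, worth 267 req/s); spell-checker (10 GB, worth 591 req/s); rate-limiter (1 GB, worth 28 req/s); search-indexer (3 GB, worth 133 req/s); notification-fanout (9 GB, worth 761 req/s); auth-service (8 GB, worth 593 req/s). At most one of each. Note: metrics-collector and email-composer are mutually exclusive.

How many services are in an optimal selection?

5

The maximum throughput within 43 GB is 3229.
One optimal bundle: metrics-collector + session-store + spell-checker + notification-fanout + auth-service (43 GB).
Any selection reaching 3229 contains exactly 5 services.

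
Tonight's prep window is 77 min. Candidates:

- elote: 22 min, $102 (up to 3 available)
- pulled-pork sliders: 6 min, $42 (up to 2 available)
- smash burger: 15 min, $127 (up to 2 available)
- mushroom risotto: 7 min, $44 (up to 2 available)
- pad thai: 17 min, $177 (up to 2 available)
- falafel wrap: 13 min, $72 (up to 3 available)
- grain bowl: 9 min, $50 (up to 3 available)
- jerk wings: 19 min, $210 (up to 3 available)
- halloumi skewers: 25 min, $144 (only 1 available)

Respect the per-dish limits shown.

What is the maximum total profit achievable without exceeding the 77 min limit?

Taking pad thai + 3×jerk wings: 74 min used, 807 in profit.
The spare 3 min is too small for any remaining dish, and no exchange beats 807.

807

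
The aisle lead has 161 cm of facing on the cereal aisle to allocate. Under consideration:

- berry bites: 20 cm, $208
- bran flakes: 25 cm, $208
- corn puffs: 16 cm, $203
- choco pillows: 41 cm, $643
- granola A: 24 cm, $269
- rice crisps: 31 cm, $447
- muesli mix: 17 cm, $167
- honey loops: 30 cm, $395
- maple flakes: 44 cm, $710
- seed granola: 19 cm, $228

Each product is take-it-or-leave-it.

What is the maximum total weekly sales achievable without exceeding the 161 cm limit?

The ratio heuristic lands on choco pillows + rice crisps + honey loops + maple flakes (2195) but leaves 15 cm idle.
Dropping honey loops frees 30 cm; slotting in granola A + seed granola (43 cm) lifts the total to 2297 at 159 cm.

2297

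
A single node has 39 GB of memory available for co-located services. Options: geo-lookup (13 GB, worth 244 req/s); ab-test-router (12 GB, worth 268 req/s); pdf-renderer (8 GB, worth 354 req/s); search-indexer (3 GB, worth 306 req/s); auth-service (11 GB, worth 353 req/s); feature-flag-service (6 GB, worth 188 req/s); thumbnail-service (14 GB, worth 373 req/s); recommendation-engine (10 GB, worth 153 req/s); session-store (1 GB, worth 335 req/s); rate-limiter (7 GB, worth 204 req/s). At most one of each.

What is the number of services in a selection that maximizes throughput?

Optimal total is 1760.
One optimal bundle: pdf-renderer + search-indexer + feature-flag-service + thumbnail-service + session-store + rate-limiter (39 GB).
Any selection reaching 1760 contains exactly 6 services.

6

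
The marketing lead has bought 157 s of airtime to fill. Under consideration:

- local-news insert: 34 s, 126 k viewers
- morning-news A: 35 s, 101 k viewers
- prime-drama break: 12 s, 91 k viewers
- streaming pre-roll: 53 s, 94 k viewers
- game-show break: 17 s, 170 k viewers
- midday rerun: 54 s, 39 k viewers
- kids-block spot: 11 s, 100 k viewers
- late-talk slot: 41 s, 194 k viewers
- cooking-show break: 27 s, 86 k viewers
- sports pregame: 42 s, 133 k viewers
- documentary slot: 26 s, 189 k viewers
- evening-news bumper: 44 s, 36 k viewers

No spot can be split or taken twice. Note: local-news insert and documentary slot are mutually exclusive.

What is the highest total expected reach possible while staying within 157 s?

877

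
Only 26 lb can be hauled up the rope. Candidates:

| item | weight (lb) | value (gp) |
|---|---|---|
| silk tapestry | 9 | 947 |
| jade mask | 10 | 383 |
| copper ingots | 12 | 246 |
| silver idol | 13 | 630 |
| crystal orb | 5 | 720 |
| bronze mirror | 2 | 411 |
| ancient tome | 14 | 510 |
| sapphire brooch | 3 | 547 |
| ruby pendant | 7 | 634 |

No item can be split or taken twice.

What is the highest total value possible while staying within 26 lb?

3259

By value per lb: bronze mirror 205.50, sapphire brooch 182.33, crystal orb 144.00 lead.
The ratio ordering already packs tightly: silk tapestry + crystal orb + bronze mirror + sapphire brooch + ruby pendant, 26 lb, 3259.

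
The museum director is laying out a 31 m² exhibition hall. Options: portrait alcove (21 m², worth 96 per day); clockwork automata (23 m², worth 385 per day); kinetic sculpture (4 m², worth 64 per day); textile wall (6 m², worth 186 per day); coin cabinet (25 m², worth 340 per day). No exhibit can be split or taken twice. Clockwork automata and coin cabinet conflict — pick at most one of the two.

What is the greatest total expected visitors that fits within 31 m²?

571

The ratio ordering already packs tightly: clockwork automata + textile wall, 29 m², 571.
The closest alternative, textile wall + coin cabinet, reaches only 526.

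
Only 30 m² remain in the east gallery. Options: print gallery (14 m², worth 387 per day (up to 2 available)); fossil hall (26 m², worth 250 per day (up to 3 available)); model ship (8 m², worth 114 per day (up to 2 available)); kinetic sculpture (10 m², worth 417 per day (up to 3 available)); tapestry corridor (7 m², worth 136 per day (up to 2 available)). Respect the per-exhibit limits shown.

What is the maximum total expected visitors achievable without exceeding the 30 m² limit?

Density check — kinetic sculpture 41.70, print gallery 27.64, tapestry corridor 19.43, model ship 14.25 are the best per m².
Taking 3×kinetic sculpture: 30 m² used, 1251 in expected visitors.

1251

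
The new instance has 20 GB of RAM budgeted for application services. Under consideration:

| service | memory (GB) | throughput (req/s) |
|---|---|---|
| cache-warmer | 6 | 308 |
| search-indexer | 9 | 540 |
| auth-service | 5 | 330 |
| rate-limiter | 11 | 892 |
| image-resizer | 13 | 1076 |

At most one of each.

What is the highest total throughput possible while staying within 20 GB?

1432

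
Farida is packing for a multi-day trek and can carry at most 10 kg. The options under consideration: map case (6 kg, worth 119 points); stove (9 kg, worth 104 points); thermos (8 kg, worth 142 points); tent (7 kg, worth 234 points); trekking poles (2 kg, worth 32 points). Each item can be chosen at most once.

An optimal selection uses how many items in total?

2

Best achievable utility is 266.
For example tent + trekking poles achieves it, using 9 kg.
All optima have 2 items.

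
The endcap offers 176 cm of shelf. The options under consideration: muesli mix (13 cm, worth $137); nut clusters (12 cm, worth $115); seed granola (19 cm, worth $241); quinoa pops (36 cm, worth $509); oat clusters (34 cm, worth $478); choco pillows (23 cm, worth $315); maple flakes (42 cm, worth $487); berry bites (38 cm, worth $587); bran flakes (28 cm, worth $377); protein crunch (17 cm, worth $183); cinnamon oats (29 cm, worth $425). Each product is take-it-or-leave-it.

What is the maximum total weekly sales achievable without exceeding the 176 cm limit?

Density check — berry bites 15.45, cinnamon oats 14.66, quinoa pops 14.14, oat clusters 14.06 are the best per cm.
The ratio heuristic lands on muesli mix + quinoa pops + oat clusters + choco pillows + berry bites + cinnamon oats (2451) but leaves 3 cm idle.
Dropping muesli mix and oat clusters frees 47 cm; slotting in seed granola + bran flakes (47 cm) lifts the total to 2454 at 173 cm.

2454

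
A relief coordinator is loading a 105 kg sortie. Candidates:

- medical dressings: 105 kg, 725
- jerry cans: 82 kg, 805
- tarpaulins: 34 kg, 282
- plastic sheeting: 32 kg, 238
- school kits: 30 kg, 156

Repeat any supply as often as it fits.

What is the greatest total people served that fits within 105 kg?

846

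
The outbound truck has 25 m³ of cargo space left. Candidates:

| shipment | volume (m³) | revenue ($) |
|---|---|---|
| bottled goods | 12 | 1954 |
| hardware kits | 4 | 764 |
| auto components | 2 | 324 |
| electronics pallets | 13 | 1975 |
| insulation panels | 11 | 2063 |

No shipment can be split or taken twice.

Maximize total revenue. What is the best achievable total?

The ratio heuristic lands on hardware kits + auto components + insulation panels (3151) but leaves 8 m³ idle.
Dropping hardware kits frees 4 m³; slotting in bottled goods (12 m³) lifts the total to 4341 at 25 m³.
Runner-up electronics pallets + insulation panels tops out at 4038.

4341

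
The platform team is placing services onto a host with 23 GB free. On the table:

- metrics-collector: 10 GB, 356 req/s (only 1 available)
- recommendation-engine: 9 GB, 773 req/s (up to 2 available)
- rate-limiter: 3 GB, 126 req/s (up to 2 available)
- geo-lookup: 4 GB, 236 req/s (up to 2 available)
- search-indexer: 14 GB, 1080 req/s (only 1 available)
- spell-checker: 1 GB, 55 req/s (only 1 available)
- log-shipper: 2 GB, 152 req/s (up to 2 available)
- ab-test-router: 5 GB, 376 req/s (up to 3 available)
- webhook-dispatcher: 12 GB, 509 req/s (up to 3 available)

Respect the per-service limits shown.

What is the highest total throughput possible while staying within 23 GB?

Greedy by ratio would take 2×recommendation-engine + spell-checker + 2×log-shipper: 23 GB used, total 1905.
Dropping spell-checker and 2×log-shipper frees 5 GB; slotting in ab-test-router (5 GB) lifts the total to 1922 at 23 GB.
That's the maximum — no swap from here does better than 1922.

1922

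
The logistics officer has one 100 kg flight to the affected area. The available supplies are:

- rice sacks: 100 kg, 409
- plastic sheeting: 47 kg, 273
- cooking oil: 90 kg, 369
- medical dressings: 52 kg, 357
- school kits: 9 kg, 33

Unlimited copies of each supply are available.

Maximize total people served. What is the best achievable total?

By people served per kg: medical dressings 6.87, plastic sheeting 5.81, cooking oil 4.10, rice sacks 4.09 lead.
Plastic sheeting + medical dressings uses 99 of the 100 kg and totals 630.
No other feasible combination exceeds 630.

630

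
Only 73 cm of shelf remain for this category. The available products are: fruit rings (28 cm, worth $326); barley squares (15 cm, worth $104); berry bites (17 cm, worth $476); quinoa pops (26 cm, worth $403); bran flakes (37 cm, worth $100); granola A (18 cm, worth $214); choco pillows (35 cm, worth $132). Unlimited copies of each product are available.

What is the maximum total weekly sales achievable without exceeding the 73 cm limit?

1904

Taking 4×berry bites: 68 cm used, 1904 in weekly sales.
No other feasible combination exceeds 1904.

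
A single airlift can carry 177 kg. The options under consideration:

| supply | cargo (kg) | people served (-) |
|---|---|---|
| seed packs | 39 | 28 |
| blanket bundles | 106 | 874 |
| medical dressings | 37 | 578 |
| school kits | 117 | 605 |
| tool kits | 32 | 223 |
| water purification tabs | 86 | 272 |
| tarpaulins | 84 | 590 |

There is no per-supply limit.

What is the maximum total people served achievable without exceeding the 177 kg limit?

Density check — medical dressings 15.62, blanket bundles 8.25, tarpaulins 7.02, tool kits 6.97 are the best per kg.
The ratio ordering already packs tightly: 4×medical dressings, 148 kg, 2312.

2312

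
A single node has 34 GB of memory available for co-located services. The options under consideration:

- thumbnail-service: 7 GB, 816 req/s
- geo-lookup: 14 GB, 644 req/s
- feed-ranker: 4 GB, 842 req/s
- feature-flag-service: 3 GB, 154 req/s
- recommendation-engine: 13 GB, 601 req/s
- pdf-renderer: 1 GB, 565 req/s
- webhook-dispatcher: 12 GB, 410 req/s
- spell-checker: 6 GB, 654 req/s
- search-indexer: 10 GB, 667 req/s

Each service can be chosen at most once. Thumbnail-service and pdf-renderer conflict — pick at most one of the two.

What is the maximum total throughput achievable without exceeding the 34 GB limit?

3329

Taking feed-ranker + recommendation-engine + pdf-renderer + spell-checker + search-indexer: 34 GB used, 3329 in throughput.
The closest alternative, feed-ranker + pdf-renderer + webhook-dispatcher + spell-checker + search-indexer, reaches only 3138.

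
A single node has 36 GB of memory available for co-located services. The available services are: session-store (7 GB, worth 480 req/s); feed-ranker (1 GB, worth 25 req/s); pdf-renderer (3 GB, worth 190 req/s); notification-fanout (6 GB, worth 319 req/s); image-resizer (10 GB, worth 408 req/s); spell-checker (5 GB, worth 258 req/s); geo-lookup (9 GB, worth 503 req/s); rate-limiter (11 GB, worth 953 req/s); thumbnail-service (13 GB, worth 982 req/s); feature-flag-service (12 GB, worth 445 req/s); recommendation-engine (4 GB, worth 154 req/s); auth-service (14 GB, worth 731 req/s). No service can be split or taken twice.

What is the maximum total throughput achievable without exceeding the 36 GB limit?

2673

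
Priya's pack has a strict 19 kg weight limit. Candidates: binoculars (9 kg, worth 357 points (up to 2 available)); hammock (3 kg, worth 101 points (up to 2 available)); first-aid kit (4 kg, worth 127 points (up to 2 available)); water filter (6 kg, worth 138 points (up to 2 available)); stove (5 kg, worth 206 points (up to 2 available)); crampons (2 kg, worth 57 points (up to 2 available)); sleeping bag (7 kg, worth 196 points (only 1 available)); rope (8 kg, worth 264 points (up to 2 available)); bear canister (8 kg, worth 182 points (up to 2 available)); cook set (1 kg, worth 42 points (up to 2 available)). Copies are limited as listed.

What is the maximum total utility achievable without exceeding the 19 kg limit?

769

Density check — cook set 42.00, stove 41.20, binoculars 39.67, hammock 33.67 are the best per kg.
Filling by ratio: 2×hammock + 2×stove + 2×cook set for 698, with 1 kg left unused.
Dropping 2×hammock and 2×cook set frees 8 kg; slotting in binoculars (9 kg) lifts the total to 769 at 19 kg.
Nothing else within 19 kg beats 769.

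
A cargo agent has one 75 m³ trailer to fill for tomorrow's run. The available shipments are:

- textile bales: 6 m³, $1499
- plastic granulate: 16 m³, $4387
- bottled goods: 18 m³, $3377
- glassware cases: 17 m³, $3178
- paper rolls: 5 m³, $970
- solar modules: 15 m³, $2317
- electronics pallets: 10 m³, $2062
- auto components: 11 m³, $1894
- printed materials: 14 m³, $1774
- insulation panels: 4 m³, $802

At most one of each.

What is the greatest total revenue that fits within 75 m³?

A density-first pass picks textile bales + plastic granulate + bottled goods + paper rolls + electronics pallets + auto components + insulation panels — 14991 at 70 m³.
Dropping auto components and insulation panels frees 15 m³; slotting in glassware cases (17 m³) lifts the total to 15473 at 72 m³.
The closest alternative, textile bales + plastic granulate + bottled goods + paper rolls + solar modules + electronics pallets + insulation panels, reaches only 15414.

15473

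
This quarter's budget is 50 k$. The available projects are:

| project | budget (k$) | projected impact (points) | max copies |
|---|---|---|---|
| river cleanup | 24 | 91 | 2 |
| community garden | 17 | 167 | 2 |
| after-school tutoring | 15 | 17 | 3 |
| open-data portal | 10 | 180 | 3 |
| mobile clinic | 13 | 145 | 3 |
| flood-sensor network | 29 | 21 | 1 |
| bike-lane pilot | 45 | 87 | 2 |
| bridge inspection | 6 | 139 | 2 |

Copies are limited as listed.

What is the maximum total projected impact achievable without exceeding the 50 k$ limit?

824

By projected impact per k$: bridge inspection 23.17, open-data portal 18.00, mobile clinic 11.15 lead.
Taking the top-ratio projects first gives 3×open-data portal + 2×bridge inspection for 818 (42 k$).
Dropping bridge inspection frees 6 k$; slotting in mobile clinic (13 k$) lifts the total to 824 at 49 k$.
No other feasible combination exceeds 824.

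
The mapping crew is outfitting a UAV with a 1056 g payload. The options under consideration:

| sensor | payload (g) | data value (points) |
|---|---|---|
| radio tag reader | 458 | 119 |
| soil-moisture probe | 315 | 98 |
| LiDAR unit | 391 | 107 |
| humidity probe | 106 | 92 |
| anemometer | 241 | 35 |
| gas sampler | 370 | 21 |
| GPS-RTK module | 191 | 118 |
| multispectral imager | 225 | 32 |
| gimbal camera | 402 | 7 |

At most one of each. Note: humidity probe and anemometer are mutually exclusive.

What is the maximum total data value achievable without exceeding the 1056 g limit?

415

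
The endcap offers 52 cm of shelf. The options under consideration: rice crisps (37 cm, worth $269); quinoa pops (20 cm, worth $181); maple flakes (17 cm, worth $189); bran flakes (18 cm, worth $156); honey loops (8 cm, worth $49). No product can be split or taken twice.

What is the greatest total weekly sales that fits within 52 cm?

Ranking by ratio (weekly sales/cm): maple flakes 11.12, quinoa pops 9.05, bran flakes 8.67.
Best packing: quinoa pops + maple flakes + honey loops — 45 cm, 419 total.
That's the maximum — no swap from here does better than 419.

419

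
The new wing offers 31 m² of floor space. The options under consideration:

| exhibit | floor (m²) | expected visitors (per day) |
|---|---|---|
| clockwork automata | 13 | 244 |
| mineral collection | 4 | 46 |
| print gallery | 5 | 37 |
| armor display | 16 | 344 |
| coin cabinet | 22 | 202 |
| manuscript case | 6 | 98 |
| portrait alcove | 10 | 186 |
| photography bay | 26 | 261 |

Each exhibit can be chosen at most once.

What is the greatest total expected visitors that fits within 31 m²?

Ranking by ratio (expected visitors/m²): armor display 21.50, clockwork automata 18.77, portrait alcove 18.60.
Best packing: clockwork automata + armor display — 29 m², 588 total.

588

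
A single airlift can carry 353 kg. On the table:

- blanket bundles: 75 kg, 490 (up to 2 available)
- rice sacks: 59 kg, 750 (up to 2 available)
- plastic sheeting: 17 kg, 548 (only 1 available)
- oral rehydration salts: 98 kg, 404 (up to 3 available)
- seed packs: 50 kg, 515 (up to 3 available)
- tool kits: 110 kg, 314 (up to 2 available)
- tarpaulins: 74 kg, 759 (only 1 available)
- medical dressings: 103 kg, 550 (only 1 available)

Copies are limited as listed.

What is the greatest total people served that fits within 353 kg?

3837

By people served per kg: plastic sheeting 32.24, rice sacks 12.71, seed packs 10.30, tarpaulins 10.26 lead.
A density-first pass picks 2×rice sacks + plastic sheeting + 3×seed packs — 3593 at 285 kg.
Dropping seed packs frees 50 kg; slotting in tarpaulins (74 kg) lifts the total to 3837 at 309 kg.
No other feasible combination exceeds 3837.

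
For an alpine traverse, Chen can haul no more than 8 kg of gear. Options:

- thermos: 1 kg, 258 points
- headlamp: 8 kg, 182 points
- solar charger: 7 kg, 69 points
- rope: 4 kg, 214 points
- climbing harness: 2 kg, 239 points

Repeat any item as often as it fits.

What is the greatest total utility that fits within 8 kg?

The ratio ordering already packs tightly: 8×thermos, 8 kg, 2064.
Nothing else within 8 kg beats 2064.

2064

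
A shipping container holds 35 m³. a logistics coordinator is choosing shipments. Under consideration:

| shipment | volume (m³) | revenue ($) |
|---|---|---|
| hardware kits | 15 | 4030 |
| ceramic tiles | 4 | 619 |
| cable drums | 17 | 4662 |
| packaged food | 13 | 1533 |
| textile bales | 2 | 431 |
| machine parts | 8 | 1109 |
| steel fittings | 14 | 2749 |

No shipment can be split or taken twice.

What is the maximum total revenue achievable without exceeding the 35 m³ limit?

9123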